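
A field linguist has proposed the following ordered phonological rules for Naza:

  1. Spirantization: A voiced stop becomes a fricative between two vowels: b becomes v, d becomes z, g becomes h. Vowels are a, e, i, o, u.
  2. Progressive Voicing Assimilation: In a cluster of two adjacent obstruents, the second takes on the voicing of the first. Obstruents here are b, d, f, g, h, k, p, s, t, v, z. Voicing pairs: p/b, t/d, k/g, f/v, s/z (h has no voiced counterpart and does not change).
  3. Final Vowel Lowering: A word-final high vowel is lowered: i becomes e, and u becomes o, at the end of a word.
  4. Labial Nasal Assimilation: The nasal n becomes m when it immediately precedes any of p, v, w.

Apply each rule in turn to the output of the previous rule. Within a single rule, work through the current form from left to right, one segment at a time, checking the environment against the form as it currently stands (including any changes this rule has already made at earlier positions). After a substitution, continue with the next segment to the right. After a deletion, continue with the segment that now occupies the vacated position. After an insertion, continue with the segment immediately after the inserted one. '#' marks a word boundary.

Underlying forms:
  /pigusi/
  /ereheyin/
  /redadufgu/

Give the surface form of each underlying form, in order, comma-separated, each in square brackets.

/pigusi/:
  1 Spirantization: [pigusi] → [pihusi]
  2 Progressive Voicing Assimilation: no change — [pihusi]
  3 Final Vowel Lowering: [pihusi] → [pihuse]
  4 Labial Nasal Assimilation: no change — [pihuse]
/ereheyin/:
  1 Spirantization: no change — [ereheyin]
  2 Progressive Voicing Assimilation: no change — [ereheyin]
  3 Final Vowel Lowering: no change — [ereheyin]
  4 Labial Nasal Assimilation: no change — [ereheyin]
/redadufgu/:
  1 Spirantization: [redadufgu] → [rezazufgu]
  2 Progressive Voicing Assimilation: [rezazufgu] → [rezazufku]
  3 Final Vowel Lowering: [rezazufku] → [rezazufko]
  4 Labial Nasal Assimilation: no change — [rezazufko]

[pihuse], [ereheyin], [rezazufko]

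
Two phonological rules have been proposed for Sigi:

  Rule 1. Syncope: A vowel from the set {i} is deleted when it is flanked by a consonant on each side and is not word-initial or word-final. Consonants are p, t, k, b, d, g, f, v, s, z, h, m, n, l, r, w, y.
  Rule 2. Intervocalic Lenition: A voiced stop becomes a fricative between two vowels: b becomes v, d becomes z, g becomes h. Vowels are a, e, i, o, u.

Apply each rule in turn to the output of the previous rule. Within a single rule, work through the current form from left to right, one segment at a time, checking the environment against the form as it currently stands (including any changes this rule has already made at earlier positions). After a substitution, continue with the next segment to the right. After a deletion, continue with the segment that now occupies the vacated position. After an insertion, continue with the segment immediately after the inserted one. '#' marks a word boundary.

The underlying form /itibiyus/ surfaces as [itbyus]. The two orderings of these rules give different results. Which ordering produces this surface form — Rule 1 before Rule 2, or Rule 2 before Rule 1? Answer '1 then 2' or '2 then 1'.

Order 1 then 2:
  1 Syncope: [itibiyus] → [itbyus]
  2 Intervocalic Lenition: no change — [itbyus]
  result: [itbyus]
Order 2 then 1:
  2 Intervocalic Lenition: [itibiyus] → [itiviyus]
  1 Syncope: [itiviyus] → [itvyus]
  result: [itvyus]

1 then 2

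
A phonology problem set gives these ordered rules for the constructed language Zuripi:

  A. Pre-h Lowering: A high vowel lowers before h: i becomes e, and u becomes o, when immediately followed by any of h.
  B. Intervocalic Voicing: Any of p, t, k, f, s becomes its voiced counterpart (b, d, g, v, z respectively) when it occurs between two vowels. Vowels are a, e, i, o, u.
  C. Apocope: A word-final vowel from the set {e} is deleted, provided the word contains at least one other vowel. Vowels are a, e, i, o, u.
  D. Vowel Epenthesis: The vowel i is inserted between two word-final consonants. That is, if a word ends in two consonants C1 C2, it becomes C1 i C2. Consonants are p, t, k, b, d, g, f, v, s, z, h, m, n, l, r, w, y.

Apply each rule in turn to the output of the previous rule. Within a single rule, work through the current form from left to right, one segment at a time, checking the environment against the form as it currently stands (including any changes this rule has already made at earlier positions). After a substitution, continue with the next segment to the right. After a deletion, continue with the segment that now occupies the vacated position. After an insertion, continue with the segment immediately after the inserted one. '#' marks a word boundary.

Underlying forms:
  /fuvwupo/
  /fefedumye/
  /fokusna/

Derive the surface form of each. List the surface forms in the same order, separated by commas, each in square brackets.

[fuvwubo], [fevedumiy], [fogusna]

/fuvwupo/:
  A Pre-h Lowering: no change — [fuvwupo]
  B Intervocalic Voicing: [fuvwupo] → [fuvwubo]
  C Apocope: no change — [fuvwubo]
  D Vowel Epenthesis: no change — [fuvwubo]
/fefedumye/:
  A Pre-h Lowering: no change — [fefedumye]
  B Intervocalic Voicing: [fefedumye] → [fevedumye]
  C Apocope: [fevedumye] → [fevedumy]
  D Vowel Epenthesis: [fevedumy] → [fevedumiy]
/fokusna/:
  A Pre-h Lowering: no change — [fokusna]
  B Intervocalic Voicing: [fokusna] → [fogusna]
  C Apocope: no change — [fogusna]
  D Vowel Epenthesis: no change — [fogusna]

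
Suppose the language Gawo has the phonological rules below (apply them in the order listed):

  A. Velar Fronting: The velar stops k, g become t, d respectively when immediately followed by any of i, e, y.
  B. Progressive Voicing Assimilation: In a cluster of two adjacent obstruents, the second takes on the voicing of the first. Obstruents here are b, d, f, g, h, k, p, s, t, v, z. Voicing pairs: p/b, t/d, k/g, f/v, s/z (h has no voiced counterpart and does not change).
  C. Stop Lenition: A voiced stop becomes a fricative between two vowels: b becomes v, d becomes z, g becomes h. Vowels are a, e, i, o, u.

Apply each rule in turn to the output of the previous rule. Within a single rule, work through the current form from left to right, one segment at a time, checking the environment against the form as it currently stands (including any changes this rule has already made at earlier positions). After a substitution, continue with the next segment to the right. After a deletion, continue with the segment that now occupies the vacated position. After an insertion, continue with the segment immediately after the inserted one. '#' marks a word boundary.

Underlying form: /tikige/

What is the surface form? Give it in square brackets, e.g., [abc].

[titize]

A Velar Fronting: [tikige] → [titide]
B Progressive Voicing Assimilation: no change — [titide]
C Stop Lenition: [titide] → [titize]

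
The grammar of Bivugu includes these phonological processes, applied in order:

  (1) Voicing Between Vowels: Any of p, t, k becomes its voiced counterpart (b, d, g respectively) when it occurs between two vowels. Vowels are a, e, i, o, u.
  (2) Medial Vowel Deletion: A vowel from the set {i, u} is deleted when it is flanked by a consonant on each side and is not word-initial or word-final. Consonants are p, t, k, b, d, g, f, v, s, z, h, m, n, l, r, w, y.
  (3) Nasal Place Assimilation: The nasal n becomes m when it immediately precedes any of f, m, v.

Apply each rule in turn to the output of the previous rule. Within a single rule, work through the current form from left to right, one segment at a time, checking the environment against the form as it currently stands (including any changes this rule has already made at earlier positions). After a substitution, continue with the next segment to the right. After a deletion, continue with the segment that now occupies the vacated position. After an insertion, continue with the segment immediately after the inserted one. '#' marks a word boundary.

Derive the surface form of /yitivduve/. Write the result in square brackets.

(1) Voicing Between Vowels: [yitivduve] → [yidivduve]
(2) Medial Vowel Deletion: [yidivduve] → [ydvdve]
(3) Nasal Place Assimilation: no change — [ydvdve]

[ydvdve]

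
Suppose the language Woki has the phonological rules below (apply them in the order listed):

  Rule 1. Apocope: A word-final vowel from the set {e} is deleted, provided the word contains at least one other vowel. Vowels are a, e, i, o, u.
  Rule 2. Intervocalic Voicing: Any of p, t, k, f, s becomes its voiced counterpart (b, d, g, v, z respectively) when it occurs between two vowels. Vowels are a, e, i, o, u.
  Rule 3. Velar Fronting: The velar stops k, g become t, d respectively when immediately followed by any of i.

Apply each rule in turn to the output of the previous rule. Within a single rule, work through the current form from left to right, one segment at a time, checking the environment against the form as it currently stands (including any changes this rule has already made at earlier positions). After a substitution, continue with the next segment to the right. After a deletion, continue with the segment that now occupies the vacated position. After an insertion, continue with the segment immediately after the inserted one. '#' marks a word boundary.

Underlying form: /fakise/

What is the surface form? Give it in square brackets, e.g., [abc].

Rule 1 Apocope: [fakise] → [fakis]
Rule 2 Intervocalic Voicing: [fakis] → [fagis]
Rule 3 Velar Fronting: [fagis] → [fadis]

[fadis]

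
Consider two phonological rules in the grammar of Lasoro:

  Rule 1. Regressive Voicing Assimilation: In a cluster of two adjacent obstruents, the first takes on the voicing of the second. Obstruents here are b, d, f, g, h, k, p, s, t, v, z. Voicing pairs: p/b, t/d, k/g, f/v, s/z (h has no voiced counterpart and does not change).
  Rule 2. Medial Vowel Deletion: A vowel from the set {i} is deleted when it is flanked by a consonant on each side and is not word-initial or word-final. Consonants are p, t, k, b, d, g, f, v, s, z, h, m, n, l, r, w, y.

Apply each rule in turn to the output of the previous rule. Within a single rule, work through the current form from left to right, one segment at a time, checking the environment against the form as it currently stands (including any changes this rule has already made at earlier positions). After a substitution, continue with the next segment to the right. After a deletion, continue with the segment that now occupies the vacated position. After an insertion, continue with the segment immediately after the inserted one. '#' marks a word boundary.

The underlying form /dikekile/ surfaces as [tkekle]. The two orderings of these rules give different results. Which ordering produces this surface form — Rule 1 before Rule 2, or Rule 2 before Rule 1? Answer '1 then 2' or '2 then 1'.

2 then 1

Order 1 then 2:
  1 Regressive Voicing Assimilation: no change — [dikekile]
  2 Medial Vowel Deletion: [dikekile] → [dkekle]
  result: [dkekle]
Order 2 then 1:
  2 Medial Vowel Deletion: [dikekile] → [dkekle]
  1 Regressive Voicing Assimilation: [dkekle] → [tkekle]
  result: [tkekle]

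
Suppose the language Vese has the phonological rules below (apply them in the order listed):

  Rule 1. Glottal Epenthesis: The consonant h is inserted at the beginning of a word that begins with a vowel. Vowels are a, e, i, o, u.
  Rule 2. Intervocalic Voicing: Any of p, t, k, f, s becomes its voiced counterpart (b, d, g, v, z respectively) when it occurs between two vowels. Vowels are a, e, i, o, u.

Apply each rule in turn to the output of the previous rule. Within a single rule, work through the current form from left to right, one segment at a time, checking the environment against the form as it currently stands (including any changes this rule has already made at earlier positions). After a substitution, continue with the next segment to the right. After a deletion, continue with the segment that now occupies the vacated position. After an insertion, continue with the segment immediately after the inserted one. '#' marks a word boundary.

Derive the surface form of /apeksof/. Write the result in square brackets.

[habeksof]

Rule 1 Glottal Epenthesis: [apeksof] → [hapeksof]
Rule 2 Intervocalic Voicing: [hapeksof] → [habeksof]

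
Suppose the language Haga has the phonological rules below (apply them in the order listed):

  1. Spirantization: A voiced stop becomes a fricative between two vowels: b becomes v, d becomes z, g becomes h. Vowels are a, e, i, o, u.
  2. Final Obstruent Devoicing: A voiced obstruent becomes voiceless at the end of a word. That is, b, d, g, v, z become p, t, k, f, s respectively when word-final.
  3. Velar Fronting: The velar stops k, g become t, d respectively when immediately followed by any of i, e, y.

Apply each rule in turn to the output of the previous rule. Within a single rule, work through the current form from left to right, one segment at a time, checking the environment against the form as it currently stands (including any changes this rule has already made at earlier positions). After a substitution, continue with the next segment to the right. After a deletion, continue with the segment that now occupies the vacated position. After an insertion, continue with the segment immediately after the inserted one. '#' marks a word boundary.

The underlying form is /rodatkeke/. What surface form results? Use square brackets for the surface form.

[rozattete]

1 Spirantization: [rodatkeke] → [rozatkeke]
2 Final Obstruent Devoicing: no change — [rozatkeke]
3 Velar Fronting: [rozatkeke] → [rozattete]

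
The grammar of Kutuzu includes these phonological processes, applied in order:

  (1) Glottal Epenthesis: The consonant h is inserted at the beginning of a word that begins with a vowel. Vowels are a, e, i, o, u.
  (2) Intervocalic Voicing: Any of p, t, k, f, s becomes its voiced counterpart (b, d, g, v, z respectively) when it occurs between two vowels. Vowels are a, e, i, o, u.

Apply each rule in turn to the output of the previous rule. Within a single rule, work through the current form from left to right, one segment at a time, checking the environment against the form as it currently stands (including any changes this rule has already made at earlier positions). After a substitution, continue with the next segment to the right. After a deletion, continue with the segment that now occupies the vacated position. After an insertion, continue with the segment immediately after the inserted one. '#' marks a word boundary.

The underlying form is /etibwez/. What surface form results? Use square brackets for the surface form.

[hedibwez]

(1) Glottal Epenthesis: [etibwez] → [hetibwez]
(2) Intervocalic Voicing: [hetibwez] → [hedibwez]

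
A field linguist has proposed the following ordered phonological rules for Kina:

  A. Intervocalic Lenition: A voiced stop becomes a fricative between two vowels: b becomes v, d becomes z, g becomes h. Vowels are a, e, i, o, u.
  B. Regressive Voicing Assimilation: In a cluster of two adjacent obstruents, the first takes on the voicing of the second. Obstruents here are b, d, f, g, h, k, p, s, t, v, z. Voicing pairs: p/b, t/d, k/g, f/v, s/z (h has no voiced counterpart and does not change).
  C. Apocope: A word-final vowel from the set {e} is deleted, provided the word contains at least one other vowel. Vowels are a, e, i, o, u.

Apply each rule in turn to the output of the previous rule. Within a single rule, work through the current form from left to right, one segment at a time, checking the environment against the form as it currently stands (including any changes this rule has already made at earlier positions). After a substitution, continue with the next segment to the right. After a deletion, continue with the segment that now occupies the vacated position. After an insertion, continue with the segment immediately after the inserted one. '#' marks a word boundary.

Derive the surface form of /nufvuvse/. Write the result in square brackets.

A Intervocalic Lenition: no change — [nufvuvse]
B Regressive Voicing Assimilation: [nufvuvse] → [nuvvufse]
C Apocope: [nuvvufse] → [nuvvufs]

[nuvvufs]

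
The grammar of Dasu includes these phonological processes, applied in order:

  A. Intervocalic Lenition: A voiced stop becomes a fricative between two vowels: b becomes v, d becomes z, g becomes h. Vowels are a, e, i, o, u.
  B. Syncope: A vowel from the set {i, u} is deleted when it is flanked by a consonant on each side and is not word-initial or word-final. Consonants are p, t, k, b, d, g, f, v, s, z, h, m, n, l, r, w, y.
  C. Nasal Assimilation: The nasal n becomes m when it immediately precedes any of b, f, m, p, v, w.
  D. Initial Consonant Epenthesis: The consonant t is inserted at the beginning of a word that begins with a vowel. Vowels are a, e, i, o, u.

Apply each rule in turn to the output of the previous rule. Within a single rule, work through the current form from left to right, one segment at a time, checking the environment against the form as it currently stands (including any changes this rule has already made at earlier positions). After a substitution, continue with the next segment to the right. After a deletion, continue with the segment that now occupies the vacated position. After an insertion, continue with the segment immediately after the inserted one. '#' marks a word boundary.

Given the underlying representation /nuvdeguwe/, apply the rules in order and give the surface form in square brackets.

A Intervocalic Lenition: [nuvdeguwe] → [nuvdehuwe]
B Syncope: [nuvdehuwe] → [nvdehwe]
C Nasal Assimilation: [nvdehwe] → [mvdehwe]
D Initial Consonant Epenthesis: no change — [mvdehwe]

[mvdehwe]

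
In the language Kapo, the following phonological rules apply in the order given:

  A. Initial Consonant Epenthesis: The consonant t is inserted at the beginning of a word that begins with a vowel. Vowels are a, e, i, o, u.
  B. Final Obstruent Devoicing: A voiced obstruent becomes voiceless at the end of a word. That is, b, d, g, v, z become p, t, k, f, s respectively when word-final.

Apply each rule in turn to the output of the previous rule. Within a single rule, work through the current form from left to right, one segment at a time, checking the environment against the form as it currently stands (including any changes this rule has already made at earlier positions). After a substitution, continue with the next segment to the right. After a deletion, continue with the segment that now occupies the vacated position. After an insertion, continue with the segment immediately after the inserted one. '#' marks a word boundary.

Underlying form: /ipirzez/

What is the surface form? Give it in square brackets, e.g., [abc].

A Initial Consonant Epenthesis: [ipirzez] → [tipirzez]
B Final Obstruent Devoicing: [tipirzez] → [tipirzes]

[tipirzes]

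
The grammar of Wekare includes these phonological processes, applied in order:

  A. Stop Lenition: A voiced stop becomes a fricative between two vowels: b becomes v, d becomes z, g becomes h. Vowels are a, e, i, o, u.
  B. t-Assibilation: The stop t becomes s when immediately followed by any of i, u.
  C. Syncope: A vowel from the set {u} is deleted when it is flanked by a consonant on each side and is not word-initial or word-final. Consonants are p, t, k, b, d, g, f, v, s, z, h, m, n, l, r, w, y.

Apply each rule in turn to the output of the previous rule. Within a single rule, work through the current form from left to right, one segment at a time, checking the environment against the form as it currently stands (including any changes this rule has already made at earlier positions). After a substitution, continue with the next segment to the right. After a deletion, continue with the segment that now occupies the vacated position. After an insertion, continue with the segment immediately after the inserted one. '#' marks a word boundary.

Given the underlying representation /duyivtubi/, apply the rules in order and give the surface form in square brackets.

[dyivsvi]

A Stop Lenition: [duyivtubi] → [duyivtuvi]
B t-Assibilation: [duyivtuvi] → [duyivsuvi]
C Syncope: [duyivsuvi] → [dyivsvi]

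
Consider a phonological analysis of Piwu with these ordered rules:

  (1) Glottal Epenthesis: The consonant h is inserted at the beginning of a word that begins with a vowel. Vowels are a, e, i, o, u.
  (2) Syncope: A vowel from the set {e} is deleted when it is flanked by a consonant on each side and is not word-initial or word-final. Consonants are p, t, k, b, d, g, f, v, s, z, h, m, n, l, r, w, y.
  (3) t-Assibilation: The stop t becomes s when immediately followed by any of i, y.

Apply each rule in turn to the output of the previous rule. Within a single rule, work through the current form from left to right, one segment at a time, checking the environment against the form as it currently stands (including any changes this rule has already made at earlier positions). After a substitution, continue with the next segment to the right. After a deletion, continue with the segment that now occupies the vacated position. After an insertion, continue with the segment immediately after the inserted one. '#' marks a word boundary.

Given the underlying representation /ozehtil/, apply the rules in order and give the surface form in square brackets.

[hozhsil]

(1) Glottal Epenthesis: [ozehtil] → [hozehtil]
(2) Syncope: [hozehtil] → [hozhtil]
(3) t-Assibilation: [hozhtil] → [hozhsil]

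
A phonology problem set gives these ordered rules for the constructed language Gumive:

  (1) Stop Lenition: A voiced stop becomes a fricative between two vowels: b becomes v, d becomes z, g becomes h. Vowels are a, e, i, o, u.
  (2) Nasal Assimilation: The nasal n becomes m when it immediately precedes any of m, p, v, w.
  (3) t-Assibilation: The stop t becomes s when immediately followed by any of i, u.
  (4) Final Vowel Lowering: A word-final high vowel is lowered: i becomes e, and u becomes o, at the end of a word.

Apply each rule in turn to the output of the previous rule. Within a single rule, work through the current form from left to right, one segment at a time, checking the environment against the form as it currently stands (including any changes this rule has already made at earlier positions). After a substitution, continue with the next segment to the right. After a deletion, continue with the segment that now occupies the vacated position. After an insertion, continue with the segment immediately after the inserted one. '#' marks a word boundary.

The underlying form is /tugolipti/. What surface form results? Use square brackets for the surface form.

(1) Stop Lenition: [tugolipti] → [tuholipti]
(2) Nasal Assimilation: no change — [tuholipti]
(3) t-Assibilation: [tuholipti] → [suholipsi]
(4) Final Vowel Lowering: [suholipsi] → [suholipse]

[suholipse]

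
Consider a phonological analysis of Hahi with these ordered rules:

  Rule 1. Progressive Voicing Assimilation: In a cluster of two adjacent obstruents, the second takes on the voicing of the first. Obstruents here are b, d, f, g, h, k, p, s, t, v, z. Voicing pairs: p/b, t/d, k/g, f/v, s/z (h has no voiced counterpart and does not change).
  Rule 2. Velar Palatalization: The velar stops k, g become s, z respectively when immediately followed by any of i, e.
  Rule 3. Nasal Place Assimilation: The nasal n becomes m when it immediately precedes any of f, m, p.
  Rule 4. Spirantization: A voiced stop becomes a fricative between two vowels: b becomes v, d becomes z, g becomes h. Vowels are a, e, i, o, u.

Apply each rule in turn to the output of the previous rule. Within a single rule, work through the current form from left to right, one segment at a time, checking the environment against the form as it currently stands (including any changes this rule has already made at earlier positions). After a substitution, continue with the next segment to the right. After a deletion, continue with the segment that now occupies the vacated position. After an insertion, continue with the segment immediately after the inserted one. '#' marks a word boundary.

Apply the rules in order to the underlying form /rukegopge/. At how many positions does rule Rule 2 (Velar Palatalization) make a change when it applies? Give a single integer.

2

Rule 1 Progressive Voicing Assimilation: [rukegopge] → [rukegopke]
Rule 2 Velar Palatalization: [rukegopke] → [rusegopse]
Rule 3 Nasal Place Assimilation: no change — [rusegopse]
Rule 4 Spirantization: [rusegopse] → [rusehopse]
Rule Rule 2 changed 2 position(s).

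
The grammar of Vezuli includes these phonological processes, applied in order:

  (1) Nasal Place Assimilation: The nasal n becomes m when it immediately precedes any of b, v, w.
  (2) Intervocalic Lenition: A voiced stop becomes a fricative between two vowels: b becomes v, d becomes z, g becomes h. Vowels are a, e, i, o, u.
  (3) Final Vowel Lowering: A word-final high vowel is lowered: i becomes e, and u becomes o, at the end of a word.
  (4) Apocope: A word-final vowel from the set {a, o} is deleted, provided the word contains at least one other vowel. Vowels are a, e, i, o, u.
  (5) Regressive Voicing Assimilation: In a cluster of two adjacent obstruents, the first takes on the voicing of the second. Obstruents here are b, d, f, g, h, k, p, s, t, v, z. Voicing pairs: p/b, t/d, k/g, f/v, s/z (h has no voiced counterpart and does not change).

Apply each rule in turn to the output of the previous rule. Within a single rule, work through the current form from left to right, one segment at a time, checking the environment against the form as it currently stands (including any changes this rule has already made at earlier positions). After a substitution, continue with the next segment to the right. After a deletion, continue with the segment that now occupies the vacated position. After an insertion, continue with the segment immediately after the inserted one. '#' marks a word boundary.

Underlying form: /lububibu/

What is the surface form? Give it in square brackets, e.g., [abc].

[luvuviv]

(1) Nasal Place Assimilation: no change — [lububibu]
(2) Intervocalic Lenition: [lububibu] → [luvuvivu]
(3) Final Vowel Lowering: [luvuvivu] → [luvuvivo]
(4) Apocope: [luvuvivo] → [luvuviv]
(5) Regressive Voicing Assimilation: no change — [luvuviv]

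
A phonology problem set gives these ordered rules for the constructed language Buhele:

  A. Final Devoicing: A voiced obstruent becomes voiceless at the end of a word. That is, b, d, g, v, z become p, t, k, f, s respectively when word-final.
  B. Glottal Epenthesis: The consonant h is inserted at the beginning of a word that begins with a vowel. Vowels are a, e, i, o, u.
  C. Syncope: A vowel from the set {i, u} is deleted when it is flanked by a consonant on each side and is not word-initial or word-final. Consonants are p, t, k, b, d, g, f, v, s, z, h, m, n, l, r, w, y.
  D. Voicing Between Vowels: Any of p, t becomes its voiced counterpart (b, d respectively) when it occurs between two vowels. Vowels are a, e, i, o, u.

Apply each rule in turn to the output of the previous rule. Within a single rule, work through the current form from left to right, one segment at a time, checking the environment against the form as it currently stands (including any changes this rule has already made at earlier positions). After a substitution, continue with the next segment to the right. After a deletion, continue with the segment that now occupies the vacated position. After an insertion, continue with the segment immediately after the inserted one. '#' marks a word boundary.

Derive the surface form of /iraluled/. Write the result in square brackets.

[hrallet]

A Final Devoicing: [iraluled] → [iralulet]
B Glottal Epenthesis: [iralulet] → [hiralulet]
C Syncope: [hiralulet] → [hrallet]
D Voicing Between Vowels: no change — [hrallet]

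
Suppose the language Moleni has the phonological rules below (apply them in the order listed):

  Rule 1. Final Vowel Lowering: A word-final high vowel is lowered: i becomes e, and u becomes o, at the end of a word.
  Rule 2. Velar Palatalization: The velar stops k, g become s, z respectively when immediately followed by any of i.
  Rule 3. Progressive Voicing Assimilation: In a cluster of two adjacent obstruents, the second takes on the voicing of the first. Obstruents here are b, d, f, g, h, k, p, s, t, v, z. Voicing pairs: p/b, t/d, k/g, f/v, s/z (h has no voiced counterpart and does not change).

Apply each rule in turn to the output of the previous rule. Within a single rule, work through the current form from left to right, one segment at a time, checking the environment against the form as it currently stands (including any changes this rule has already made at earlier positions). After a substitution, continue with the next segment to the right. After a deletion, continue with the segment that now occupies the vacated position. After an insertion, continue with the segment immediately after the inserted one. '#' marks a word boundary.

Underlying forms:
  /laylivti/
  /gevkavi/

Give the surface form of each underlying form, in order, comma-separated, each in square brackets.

/laylivti/:
  Rule 1 Final Vowel Lowering: [laylivti] → [laylivte]
  Rule 2 Velar Palatalization: no change — [laylivte]
  Rule 3 Progressive Voicing Assimilation: [laylivte] → [laylivde]
/gevkavi/:
  Rule 1 Final Vowel Lowering: [gevkavi] → [gevkave]
  Rule 2 Velar Palatalization: no change — [gevkave]
  Rule 3 Progressive Voicing Assimilation: [gevkave] → [gevgave]

[laylivde], [gevgave]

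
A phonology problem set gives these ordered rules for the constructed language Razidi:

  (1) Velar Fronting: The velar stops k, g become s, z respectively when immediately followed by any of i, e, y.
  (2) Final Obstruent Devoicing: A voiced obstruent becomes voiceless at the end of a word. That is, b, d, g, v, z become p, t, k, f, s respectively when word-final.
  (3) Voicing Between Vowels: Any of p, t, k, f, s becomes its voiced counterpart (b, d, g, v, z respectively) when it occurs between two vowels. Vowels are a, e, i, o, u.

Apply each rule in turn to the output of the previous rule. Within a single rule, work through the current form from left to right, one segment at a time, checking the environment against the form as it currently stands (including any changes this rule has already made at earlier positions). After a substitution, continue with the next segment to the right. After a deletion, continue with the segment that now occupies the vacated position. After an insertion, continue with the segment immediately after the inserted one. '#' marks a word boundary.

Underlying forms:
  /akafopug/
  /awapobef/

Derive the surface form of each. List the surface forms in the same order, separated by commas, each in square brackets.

[agavobuk], [awabobef]

/akafopug/:
  (1) Velar Fronting: no change — [akafopug]
  (2) Final Obstruent Devoicing: [akafopug] → [akafopuk]
  (3) Voicing Between Vowels: [akafopuk] → [agavobuk]
/awapobef/:
  (1) Velar Fronting: no change — [awapobef]
  (2) Final Obstruent Devoicing: no change — [awapobef]
  (3) Voicing Between Vowels: [awapobef] → [awabobef]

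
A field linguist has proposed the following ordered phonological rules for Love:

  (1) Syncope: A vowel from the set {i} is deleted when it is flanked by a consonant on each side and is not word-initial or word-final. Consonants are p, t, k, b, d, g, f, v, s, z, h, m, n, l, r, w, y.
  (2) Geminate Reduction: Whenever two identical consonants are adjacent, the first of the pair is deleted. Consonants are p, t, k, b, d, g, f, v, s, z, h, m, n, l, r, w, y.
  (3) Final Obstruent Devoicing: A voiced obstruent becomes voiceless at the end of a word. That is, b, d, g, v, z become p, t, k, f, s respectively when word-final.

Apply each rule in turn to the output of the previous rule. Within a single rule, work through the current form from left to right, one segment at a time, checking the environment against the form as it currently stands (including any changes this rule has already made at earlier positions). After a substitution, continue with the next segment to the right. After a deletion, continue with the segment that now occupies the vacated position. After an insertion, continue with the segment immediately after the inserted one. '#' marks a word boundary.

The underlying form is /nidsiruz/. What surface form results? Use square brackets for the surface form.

(1) Syncope: [nidsiruz] → [ndsruz]
(2) Geminate Reduction: no change — [ndsruz]
(3) Final Obstruent Devoicing: [ndsruz] → [ndsrus]

[ndsrus]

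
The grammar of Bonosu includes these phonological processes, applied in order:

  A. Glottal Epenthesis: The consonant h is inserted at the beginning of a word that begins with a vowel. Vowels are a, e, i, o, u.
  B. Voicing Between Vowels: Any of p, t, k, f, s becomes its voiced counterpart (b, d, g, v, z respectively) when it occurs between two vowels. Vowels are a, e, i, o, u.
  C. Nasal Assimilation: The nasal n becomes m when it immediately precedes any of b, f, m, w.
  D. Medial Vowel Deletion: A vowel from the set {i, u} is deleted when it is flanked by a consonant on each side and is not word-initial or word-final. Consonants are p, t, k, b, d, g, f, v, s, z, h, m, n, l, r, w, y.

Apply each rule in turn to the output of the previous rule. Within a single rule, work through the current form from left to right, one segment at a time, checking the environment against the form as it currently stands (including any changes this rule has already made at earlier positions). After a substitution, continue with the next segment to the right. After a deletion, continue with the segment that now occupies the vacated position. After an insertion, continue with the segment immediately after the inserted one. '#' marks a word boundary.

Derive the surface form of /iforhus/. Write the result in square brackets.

[hvorhs]

A Glottal Epenthesis: [iforhus] → [hiforhus]
B Voicing Between Vowels: [hiforhus] → [hivorhus]
C Nasal Assimilation: no change — [hivorhus]
D Medial Vowel Deletion: [hivorhus] → [hvorhs]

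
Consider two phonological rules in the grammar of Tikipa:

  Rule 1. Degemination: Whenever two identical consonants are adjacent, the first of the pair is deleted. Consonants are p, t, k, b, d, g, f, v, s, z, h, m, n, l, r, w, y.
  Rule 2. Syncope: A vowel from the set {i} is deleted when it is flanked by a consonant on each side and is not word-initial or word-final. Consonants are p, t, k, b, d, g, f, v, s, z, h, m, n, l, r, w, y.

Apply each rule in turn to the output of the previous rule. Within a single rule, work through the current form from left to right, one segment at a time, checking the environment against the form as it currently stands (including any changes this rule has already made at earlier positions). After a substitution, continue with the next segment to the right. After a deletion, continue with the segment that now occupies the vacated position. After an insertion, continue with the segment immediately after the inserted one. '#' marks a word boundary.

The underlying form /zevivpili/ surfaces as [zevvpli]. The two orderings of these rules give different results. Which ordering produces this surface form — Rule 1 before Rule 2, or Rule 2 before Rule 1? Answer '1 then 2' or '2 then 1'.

Order 1 then 2:
  1 Degemination: no change — [zevivpili]
  2 Syncope: [zevivpili] → [zevvpli]
  result: [zevvpli]
Order 2 then 1:
  2 Syncope: [zevivpili] → [zevvpli]
  1 Degemination: [zevvpli] → [zevpli]
  result: [zevpli]

1 then 2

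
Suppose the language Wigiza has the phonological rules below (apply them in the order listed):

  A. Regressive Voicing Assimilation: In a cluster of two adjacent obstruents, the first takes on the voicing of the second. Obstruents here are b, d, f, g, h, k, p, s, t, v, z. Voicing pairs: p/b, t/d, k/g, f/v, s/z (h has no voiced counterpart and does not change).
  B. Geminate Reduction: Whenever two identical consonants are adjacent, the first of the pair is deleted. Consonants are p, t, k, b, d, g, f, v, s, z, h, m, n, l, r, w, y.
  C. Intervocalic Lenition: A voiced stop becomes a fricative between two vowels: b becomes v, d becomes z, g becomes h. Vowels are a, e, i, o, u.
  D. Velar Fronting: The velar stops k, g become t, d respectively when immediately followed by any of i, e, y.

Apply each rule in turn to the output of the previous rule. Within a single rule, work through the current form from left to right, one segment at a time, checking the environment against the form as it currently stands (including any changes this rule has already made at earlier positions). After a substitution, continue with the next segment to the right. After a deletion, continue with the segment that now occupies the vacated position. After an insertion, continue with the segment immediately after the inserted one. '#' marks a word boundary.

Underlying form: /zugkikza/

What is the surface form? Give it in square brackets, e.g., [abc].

A Regressive Voicing Assimilation: [zugkikza] → [zukkigza]
B Geminate Reduction: [zukkigza] → [zukigza]
C Intervocalic Lenition: no change — [zukigza]
D Velar Fronting: [zukigza] → [zutigza]

[zutigza]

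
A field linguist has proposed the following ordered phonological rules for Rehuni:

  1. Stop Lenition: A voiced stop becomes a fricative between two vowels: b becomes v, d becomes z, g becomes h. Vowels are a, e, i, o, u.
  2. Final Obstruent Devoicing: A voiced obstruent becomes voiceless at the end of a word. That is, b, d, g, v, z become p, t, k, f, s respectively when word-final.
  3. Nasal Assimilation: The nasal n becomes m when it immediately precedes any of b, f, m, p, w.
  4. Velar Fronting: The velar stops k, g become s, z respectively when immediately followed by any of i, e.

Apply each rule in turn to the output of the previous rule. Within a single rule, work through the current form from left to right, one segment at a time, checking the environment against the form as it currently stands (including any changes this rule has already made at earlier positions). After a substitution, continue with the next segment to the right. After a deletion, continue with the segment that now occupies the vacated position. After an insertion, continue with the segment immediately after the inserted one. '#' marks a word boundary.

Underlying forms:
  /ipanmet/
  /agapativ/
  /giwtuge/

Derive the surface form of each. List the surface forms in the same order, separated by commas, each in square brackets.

[ipammet], [ahapatif], [ziwtuhe]

/ipanmet/:
  1 Stop Lenition: no change — [ipanmet]
  2 Final Obstruent Devoicing: no change — [ipanmet]
  3 Nasal Assimilation: [ipanmet] → [ipammet]
  4 Velar Fronting: no change — [ipammet]
/agapativ/:
  1 Stop Lenition: [agapativ] → [ahapativ]
  2 Final Obstruent Devoicing: [ahapativ] → [ahapatif]
  3 Nasal Assimilation: no change — [ahapatif]
  4 Velar Fronting: no change — [ahapatif]
/giwtuge/:
  1 Stop Lenition: [giwtuge] → [giwtuhe]
  2 Final Obstruent Devoicing: no change — [giwtuhe]
  3 Nasal Assimilation: no change — [giwtuhe]
  4 Velar Fronting: [giwtuhe] → [ziwtuhe]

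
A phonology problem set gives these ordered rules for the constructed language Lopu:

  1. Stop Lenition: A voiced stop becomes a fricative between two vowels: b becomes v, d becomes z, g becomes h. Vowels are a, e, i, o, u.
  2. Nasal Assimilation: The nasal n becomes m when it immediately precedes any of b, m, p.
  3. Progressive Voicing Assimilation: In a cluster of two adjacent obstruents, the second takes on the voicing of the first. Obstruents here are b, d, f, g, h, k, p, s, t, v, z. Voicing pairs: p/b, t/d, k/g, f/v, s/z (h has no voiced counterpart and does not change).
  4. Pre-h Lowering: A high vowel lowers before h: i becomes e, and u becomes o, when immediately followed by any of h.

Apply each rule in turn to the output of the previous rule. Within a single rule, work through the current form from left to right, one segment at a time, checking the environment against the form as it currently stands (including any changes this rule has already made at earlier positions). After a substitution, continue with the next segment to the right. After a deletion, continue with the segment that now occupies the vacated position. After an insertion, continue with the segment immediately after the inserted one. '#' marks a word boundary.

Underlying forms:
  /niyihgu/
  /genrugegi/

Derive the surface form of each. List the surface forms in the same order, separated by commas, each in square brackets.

/niyihgu/:
  1 Stop Lenition: no change — [niyihgu]
  2 Nasal Assimilation: no change — [niyihgu]
  3 Progressive Voicing Assimilation: [niyihgu] → [niyihku]
  4 Pre-h Lowering: [niyihku] → [niyehku]
/genrugegi/:
  1 Stop Lenition: [genrugegi] → [genruhehi]
  2 Nasal Assimilation: no change — [genruhehi]
  3 Progressive Voicing Assimilation: no change — [genruhehi]
  4 Pre-h Lowering: [genruhehi] → [genrohehi]

[niyehku], [genrohehi]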